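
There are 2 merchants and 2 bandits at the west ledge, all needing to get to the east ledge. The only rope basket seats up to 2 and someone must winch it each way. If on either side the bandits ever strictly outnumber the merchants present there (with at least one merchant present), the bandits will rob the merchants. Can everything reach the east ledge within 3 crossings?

No

Counting alone: each trip to the east ledge takes at most 2 across and each return brings at least 1 back, so after t trips out (and t−1 returns) at most 2t − (t−1) of the 4 are across; that first reaches 4 at t = 3, so at least 5 crossings are needed.
Since 3 < 5, 3 crossings cannot be enough. (The shortest complete plan in fact takes 5:)
1. 2 bandits → the east ledge.  (the west ledge: 2M 0B; the east ledge: 0M 2B)
2. 1 bandit ← the west ledge.  (the west ledge: 2M 1B; the east ledge: 0M 1B)
3. 2 merchants → the east ledge.  (the west ledge: 0M 1B; the east ledge: 2M 1B)
4. 1 bandit ← the west ledge.  (the west ledge: 0M 2B; the east ledge: 2M 0B)
5. 2 bandits → the east ledge.  (the west ledge: 0M 0B; the east ledge: 2M 2B)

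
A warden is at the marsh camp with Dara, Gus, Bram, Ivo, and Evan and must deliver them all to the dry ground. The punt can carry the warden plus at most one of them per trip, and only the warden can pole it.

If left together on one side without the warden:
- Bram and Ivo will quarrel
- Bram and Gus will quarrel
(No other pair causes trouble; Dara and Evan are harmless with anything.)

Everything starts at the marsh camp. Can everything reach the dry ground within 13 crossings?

Yes — this plan uses 11 crossings (≤ 13):
1. Warden goes to the dry ground with Bram.  [the marsh camp: Dara, Evan, Gus, Ivo | the dry ground: Bram]
2. Warden goes back to the marsh camp alone.  [the marsh camp: Dara, Evan, Gus, Ivo | the dry ground: Bram]
3. Warden goes to the dry ground with Dara.  [the marsh camp: Evan, Gus, Ivo | the dry ground: Bram, Dara]
4. Warden goes back to the marsh camp alone.  [the marsh camp: Evan, Gus, Ivo | the dry ground: Bram, Dara]
5. Warden goes to the dry ground with Gus.  [the marsh camp: Evan, Ivo | the dry ground: Bram, Dara, Gus]
6. Warden goes back to the marsh camp with Bram.  [the marsh camp: Bram, Evan, Ivo | the dry ground: Dara, Gus]
7. Warden goes to the dry ground with Ivo.  [the marsh camp: Bram, Evan | the dry ground: Dara, Gus, Ivo]
8. Warden goes back to the marsh camp alone.  [the marsh camp: Bram, Evan | the dry ground: Dara, Gus, Ivo]
9. Warden goes to the dry ground with Evan.  [the marsh camp: Bram | the dry ground: Dara, Evan, Gus, Ivo]
10. Warden goes back to the marsh camp alone.  [the marsh camp: Bram | the dry ground: Dara, Evan, Gus, Ivo]
11. Warden goes to the dry ground with Bram.  [the marsh camp: — | the dry ground: Bram, Dara, Evan, Gus, Ivo]

Yes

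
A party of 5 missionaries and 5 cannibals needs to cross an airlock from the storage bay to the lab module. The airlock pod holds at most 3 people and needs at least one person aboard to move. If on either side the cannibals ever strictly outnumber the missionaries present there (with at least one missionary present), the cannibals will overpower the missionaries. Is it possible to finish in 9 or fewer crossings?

Counting alone: each trip to the lab module takes at most 3 across and each return brings at least 1 back, so after t trips out (and t−1 returns) at most 3t − (t−1) of the 10 are across; that first reaches 10 at t = 5, so at least 9 crossings are needed.
The safety rule pushes this higher. Following every safe sequence of crossings, the most of the 10 that can be at the lab module as the airlock pod arrives there on crossing 9 is 9 — never all 10.
So the move cannot be finished within 9 crossings. (The shortest complete plan takes 11:)
1. 2 cannibals → the lab module.  (the storage bay: 5M 3C; the lab module: 0M 2C)
2. 1 cannibal ← the storage bay.  (the storage bay: 5M 4C; the lab module: 0M 1C)
3. 3 cannibals → the lab module.  (the storage bay: 5M 1C; the lab module: 0M 4C)
4. 1 cannibal ← the storage bay.  (the storage bay: 5M 2C; the lab module: 0M 3C)
5. 3 missionaries → the lab module.  (the storage bay: 2M 2C; the lab module: 3M 3C)
6. 1 missionary and 1 cannibal ← the storage bay.  (the storage bay: 3M 3C; the lab module: 2M 2C)
7. 3 missionaries → the lab module.  (the storage bay: 0M 3C; the lab module: 5M 2C)
8. 1 cannibal ← the storage bay.  (the storage bay: 0M 4C; the lab module: 5M 1C)
9. 2 cannibals → the lab module.  (the storage bay: 0M 2C; the lab module: 5M 3C)
10. 1 cannibal ← the storage bay.  (the storage bay: 0M 3C; the lab module: 5M 2C)
11. 3 cannibals → the lab module.  (the storage bay: 0M 0C; the lab module: 5M 5C)

No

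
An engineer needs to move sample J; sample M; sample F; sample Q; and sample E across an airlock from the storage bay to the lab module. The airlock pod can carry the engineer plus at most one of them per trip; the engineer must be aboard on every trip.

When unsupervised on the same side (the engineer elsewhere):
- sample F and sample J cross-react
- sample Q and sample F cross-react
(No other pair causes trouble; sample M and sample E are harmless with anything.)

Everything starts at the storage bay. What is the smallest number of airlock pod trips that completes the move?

Counting alone: the engineer can take at most 1 across per trip to the lab module, so moving all 5 needs at least 5 loaded trips out, with a return between consecutive ones — at least 9 crossings.
The safety rule pushes this higher. Following every safe sequence of crossings, the most of the 5 that can be at the lab module as the airlock pod arrives there on crossing 9 is 4 — never all 5.
So no plan with fewer than 11 crossings exists, and this one achieves 11:
1. Engineer goes to the lab module with sample F.
2. Engineer goes back to the storage bay alone.
3. Engineer goes to the lab module with sample J.
4. Engineer goes back to the storage bay with sample F.
5. Engineer goes to the lab module with sample Q.
6. Engineer goes back to the storage bay alone.
7. Engineer goes to the lab module with sample M.
8. Engineer goes back to the storage bay alone.
9. Engineer goes to the lab module with sample E.
10. Engineer goes back to the storage bay alone.
11. Engineer goes to the lab module with sample F.

11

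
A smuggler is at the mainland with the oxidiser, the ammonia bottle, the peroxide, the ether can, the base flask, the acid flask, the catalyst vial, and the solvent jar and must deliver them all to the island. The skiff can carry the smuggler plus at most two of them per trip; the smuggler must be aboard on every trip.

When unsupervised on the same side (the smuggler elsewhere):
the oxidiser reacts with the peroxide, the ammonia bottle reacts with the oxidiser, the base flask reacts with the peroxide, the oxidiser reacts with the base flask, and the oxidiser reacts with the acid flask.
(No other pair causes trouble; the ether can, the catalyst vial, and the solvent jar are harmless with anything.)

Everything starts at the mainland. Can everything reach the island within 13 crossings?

Yes — this plan uses 13 crossings (≤ 13):
1. Smuggler goes to the island with the oxidiser and the peroxide.
2. Smuggler goes back to the mainland with the oxidiser.
3. Smuggler goes to the island with the ammonia bottle and the oxidiser.
4. Smuggler goes back to the mainland with the oxidiser.
5. Smuggler goes to the island with the ether can and the oxidiser.
6. Smuggler goes back to the mainland with the oxidiser.
7. Smuggler goes to the island with the acid flask and the oxidiser.
8. Smuggler goes back to the mainland with the oxidiser.
9. Smuggler goes to the island with the catalyst vial and the oxidiser.
10. Smuggler goes back to the mainland with the oxidiser.
11. Smuggler goes to the island with the oxidiser and the solvent jar.
12. Smuggler goes back to the mainland with the oxidiser.
13. Smuggler goes to the island with the base flask and the oxidiser.

Yes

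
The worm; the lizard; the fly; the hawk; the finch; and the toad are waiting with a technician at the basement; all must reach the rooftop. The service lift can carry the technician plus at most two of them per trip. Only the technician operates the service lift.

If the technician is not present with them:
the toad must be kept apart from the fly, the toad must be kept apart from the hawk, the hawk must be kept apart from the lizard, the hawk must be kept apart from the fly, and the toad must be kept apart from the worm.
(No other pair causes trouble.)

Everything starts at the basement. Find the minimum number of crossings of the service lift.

Counting alone: the technician can take at most 2 across per trip to the rooftop, so moving all 6 needs at least 3 loaded trips out, with a return between consecutive ones — at least 5 crossings.
The safety rule pushes this higher. Following every safe sequence of crossings, the most of the 6 that can be at the rooftop as the service lift arrives there on crossings 5, 7 is 4, 5 respectively — never all 6.
So no plan with fewer than 9 crossings exists, and this one achieves 9:
1. Technician goes to the rooftop with the hawk and the toad.  [the basement: the finch, the fly, the lizard, the worm | the rooftop: the hawk, the toad]
2. Technician goes back to the basement with the hawk.  [the basement: the finch, the fly, the hawk, the lizard, the worm | the rooftop: the toad]
3. Technician goes to the rooftop with the hawk and the worm.  [the basement: the finch, the fly, the lizard | the rooftop: the hawk, the toad, the worm]
4. Technician goes back to the basement with the toad.  [the basement: the finch, the fly, the lizard, the toad | the rooftop: the hawk, the worm]
5. Technician goes to the rooftop with the fly and the lizard.  [the basement: the finch, the toad | the rooftop: the fly, the hawk, the lizard, the worm]
6. Technician goes back to the basement with the hawk.  [the basement: the finch, the hawk, the toad | the rooftop: the fly, the lizard, the worm]
7. Technician goes to the rooftop with the finch and the hawk.  [the basement: the toad | the rooftop: the finch, the fly, the hawk, the lizard, the worm]
8. Technician goes back to the basement with the hawk.  [the basement: the hawk, the toad | the rooftop: the finch, the fly, the lizard, the worm]
9. Technician goes to the rooftop with the hawk and the toad.  [the basement: — | the rooftop: the finch, the fly, the hawk, the lizard, the toad, the worm]

9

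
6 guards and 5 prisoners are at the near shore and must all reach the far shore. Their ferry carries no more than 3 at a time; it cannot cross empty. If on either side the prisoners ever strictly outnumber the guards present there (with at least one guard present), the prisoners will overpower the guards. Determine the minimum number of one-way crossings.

Counting alone: each trip to the far shore takes at most 3 across and each return brings at least 1 back, so after t trips out (and t−1 returns) at most 3t − (t−1) of the 11 are across; that first reaches 11 at t = 5, so at least 9 crossings are needed.
The plan below uses exactly 9 crossings, so it is optimal:
1. 3 prisoners → the far shore.  (the near shore: 6G 2P; the far shore: 0G 3P)
2. 1 prisoner ← the near shore.  (the near shore: 6G 3P; the far shore: 0G 2P)
3. 3 guards → the far shore.  (the near shore: 3G 3P; the far shore: 3G 2P)
4. 1 guard ← the near shore.  (the near shore: 4G 3P; the far shore: 2G 2P)
5. 2 guards and 1 prisoner → the far shore.  (the near shore: 2G 2P; the far shore: 4G 3P)
6. 1 guard ← the near shore.  (the near shore: 3G 2P; the far shore: 3G 3P)
7. 2 guards and 1 prisoner → the far shore.  (the near shore: 1G 1P; the far shore: 5G 4P)
8. 1 guard ← the near shore.  (the near shore: 2G 1P; the far shore: 4G 4P)
9. 2 guards and 1 prisoner → the far shore.  (the near shore: 0G 0P; the far shore: 6G 5P)

9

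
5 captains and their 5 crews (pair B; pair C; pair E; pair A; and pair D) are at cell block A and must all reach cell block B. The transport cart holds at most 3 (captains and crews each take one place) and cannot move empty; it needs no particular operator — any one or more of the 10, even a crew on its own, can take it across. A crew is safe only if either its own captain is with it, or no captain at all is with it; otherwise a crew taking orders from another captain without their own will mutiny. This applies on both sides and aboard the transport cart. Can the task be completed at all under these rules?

Yes

1. captain B and crew B cross → cell block B.
2. captain B crosses ← cell block A.
3. crew A, crew C, and crew E cross → cell block B.
4. crew B crosses ← cell block A.
5. captain A, captain C, and captain E cross → cell block B.
6. captain C and crew C cross ← cell block A.
7. captain B, captain C, and captain D cross → cell block B.
8. crew E crosses ← cell block A.
9. crew B and crew C cross → cell block B.
10. crew B crosses ← cell block A.
11. crew B, crew D, and crew E cross → cell block B.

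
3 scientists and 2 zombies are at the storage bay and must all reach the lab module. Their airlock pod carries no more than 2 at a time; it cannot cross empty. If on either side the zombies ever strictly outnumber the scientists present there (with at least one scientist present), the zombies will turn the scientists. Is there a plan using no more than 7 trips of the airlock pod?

Yes

Yes — this plan uses 7 crossings (≤ 7):
1. 2 zombies → the lab module.  (the storage bay: 3S 0Z; the lab module: 0S 2Z)
2. 1 zombie ← the storage bay.  (the storage bay: 3S 1Z; the lab module: 0S 1Z)
3. 2 scientists → the lab module.  (the storage bay: 1S 1Z; the lab module: 2S 1Z)
4. 1 scientist ← the storage bay.  (the storage bay: 2S 1Z; the lab module: 1S 1Z)
5. 1 scientist and 1 zombie → the lab module.  (the storage bay: 1S 0Z; the lab module: 2S 2Z)
6. 1 zombie ← the storage bay.  (the storage bay: 1S 1Z; the lab module: 2S 1Z)
7. 1 scientist and 1 zombie → the lab module.  (the storage bay: 0S 0Z; the lab module: 3S 2Z)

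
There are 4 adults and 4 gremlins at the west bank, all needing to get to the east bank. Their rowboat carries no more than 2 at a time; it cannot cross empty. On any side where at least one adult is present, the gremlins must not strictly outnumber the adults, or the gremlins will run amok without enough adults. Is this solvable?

No

Following every safe sequence of crossings from the start, the most of the 8 that can be at the east bank as the rowboat arrives there on crossings 1, 3, 5 is 2, 3, 4 respectively; the best ever achieved is 4 of 8.
From crossing 7 on, no configuration arises that was not already reachable earlier: only 11 distinct safe configurations (who is on which side, and where the rowboat is) can ever be reached, none of them has everyone across, and every continuation just revisits them. They are: 0 adults + 0 gremlins across (rowboat back at the start); 0 adults + 1 gremlin across (rowboat there); 0 adults + 1 gremlin across (rowboat back at the start); 0 adults + 2 gremlins across (rowboat there); 0 adults + 2 gremlins across (rowboat back at the start); 0 adults + 3 gremlins across (rowboat there); 0 adults + 3 gremlins across (rowboat back at the start); 0 adults + 4 gremlins across (rowboat there); 1 adult + 1 gremlin across (rowboat there); 1 adult + 1 gremlin across (rowboat back at the start); 2 adults + 2 gremlins across (rowboat there). So no valid plan exists.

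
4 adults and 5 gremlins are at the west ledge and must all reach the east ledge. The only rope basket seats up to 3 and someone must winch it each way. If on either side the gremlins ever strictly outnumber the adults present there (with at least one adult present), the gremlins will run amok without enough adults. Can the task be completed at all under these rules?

The gremlins already outnumber the adults at the west ledge before anyone moves, so the starting position itself is disallowed.

No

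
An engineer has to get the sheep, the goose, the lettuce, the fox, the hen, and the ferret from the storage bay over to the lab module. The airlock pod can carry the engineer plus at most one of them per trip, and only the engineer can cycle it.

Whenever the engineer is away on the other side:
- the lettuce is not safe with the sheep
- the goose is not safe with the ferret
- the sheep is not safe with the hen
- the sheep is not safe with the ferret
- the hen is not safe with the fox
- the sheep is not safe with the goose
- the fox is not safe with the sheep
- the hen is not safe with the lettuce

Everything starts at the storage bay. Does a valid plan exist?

No

Whatever the first load, the items left behind include a forbidden pair without the engineer. No opening move is safe, so no plan exists.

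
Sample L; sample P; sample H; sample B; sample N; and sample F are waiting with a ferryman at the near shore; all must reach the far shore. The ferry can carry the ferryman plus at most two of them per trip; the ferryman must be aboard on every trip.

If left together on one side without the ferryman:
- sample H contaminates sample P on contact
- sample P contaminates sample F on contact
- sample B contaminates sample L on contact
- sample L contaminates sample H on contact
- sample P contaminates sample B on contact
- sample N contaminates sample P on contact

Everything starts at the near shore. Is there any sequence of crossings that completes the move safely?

1. Ferryman goes to the far shore with sample L and sample P.  [the near shore: sample B, sample F, sample H, sample N | the far shore: sample L, sample P]
2. Ferryman goes back to the near shore alone.  [the near shore: sample B, sample F, sample H, sample N | the far shore: sample L, sample P]
3. Ferryman goes to the far shore with sample B and sample H.  [the near shore: sample F, sample N | the far shore: sample B, sample H, sample L, sample P]
4. Ferryman goes back to the near shore with sample L and sample P.  [the near shore: sample F, sample L, sample N, sample P | the far shore: sample B, sample H]
5. Ferryman goes to the far shore with sample F and sample N.  [the near shore: sample L, sample P | the far shore: sample B, sample F, sample H, sample N]
6. Ferryman goes back to the near shore alone.  [the near shore: sample L, sample P | the far shore: sample B, sample F, sample H, sample N]
7. Ferryman goes to the far shore with sample L and sample P.  [the near shore: — | the far shore: sample B, sample F, sample H, sample L, sample N, sample P]

Yes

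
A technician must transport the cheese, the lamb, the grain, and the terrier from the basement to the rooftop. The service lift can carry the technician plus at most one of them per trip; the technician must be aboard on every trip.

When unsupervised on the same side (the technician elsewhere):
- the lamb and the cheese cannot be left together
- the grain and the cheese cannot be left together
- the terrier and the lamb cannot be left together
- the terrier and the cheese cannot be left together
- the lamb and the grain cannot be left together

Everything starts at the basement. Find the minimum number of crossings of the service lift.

impossible

Whatever the first load, the items left behind include a forbidden pair without the technician. No opening move is safe, so no plan exists.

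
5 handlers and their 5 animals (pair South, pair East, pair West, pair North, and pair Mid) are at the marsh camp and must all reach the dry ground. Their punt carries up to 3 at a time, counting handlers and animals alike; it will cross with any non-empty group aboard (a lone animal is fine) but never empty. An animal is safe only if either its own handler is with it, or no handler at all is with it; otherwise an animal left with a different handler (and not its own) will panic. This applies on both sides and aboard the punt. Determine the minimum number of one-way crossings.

Counting alone: each trip to the dry ground takes at most 3 across and each return brings at least 1 back, so after t trips out (and t−1 returns) at most 3t − (t−1) of the 10 are across; that first reaches 10 at t = 5, so at least 9 crossings are needed.
The safety rule pushes this higher. Following every safe sequence of crossings, the most of the 10 that can be at the dry ground as the punt arrives there on crossing 9 is 9 — never all 10.
So no plan with fewer than 11 crossings exists, and this one achieves 11:
1. animal South and handler South cross → the dry ground.
2. handler South crosses ← the marsh camp.
3. animal East, animal North, and animal West cross → the dry ground.
4. animal South crosses ← the marsh camp.
5. handler East, handler North, and handler West cross → the dry ground.
6. animal East and handler East cross ← the marsh camp.
7. handler East, handler Mid, and handler South cross → the dry ground.
8. animal West crosses ← the marsh camp.
9. animal East and animal South cross → the dry ground.
10. animal South crosses ← the marsh camp.
11. animal Mid, animal South, and animal West cross → the dry ground.

11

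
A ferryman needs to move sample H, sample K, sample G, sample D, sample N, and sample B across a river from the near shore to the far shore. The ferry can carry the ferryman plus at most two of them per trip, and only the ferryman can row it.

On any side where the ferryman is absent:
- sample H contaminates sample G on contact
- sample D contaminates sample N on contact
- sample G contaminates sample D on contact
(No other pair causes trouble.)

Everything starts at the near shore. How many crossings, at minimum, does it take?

Counting alone: the ferryman can take at most 2 across per trip to the far shore, so moving all 6 needs at least 3 loaded trips out, with a return between consecutive ones — at least 5 crossings.
The plan below uses exactly 5 crossings, so it is optimal:
1. Ferryman goes to the far shore with sample D and sample H.  [the near shore: sample B, sample G, sample K, sample N | the far shore: sample D, sample H]
2. Ferryman goes back to the near shore alone.  [the near shore: sample B, sample G, sample K, sample N | the far shore: sample D, sample H]
3. Ferryman goes to the far shore with sample B and sample K.  [the near shore: sample G, sample N | the far shore: sample B, sample D, sample H, sample K]
4. Ferryman goes back to the near shore alone.  [the near shore: sample G, sample N | the far shore: sample B, sample D, sample H, sample K]
5. Ferryman goes to the far shore with sample G and sample N.  [the near shore: — | the far shore: sample B, sample D, sample G, sample H, sample K, sample N]

5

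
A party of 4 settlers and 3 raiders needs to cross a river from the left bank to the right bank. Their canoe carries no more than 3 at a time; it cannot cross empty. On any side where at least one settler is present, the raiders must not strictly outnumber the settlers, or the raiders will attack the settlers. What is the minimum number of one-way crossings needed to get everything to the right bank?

5

Counting alone: each trip to the right bank takes at most 3 across and each return brings at least 1 back, so after t trips out (and t−1 returns) at most 3t − (t−1) of the 7 are across; that first reaches 7 at t = 3, so at least 5 crossings are needed.
The plan below uses exactly 5 crossings, so it is optimal:
1. 3 raiders → the right bank.  (the left bank: 4S 0R; the right bank: 0S 3R)
2. 1 raider ← the left bank.  (the left bank: 4S 1R; the right bank: 0S 2R)
3. 3 settlers → the right bank.  (the left bank: 1S 1R; the right bank: 3S 2R)
4. 1 settler ← the left bank.  (the left bank: 2S 1R; the right bank: 2S 2R)
5. 2 settlers and 1 raider → the right bank.  (the left bank: 0S 0R; the right bank: 4S 3R)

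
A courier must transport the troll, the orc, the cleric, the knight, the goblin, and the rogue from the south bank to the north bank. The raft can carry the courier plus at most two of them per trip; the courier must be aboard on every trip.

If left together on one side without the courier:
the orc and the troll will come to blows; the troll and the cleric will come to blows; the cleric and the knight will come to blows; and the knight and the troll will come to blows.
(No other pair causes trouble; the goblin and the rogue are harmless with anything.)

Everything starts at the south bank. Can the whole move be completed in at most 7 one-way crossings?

Counting alone: the courier can take at most 2 across per trip to the north bank, so moving all 6 needs at least 3 loaded trips out, with a return between consecutive ones — at least 5 crossings.
The safety rule pushes this higher. Following every safe sequence of crossings, the most of the 6 that can be at the north bank as the raft arrives there on crossings 5, 7 is 4, 5 respectively — never all 6.
So the move cannot be finished within 7 crossings. (The shortest complete plan takes 9:)
1. Courier goes to the north bank with the cleric and the troll.  [the south bank: the goblin, the knight, the orc, the rogue | the north bank: the cleric, the troll]
2. Courier goes back to the south bank with the troll.  [the south bank: the goblin, the knight, the orc, the rogue, the troll | the north bank: the cleric]
3. Courier goes to the north bank with the orc and the troll.  [the south bank: the goblin, the knight, the rogue | the north bank: the cleric, the orc, the troll]
4. Courier goes back to the south bank with the troll.  [the south bank: the goblin, the knight, the rogue, the troll | the north bank: the cleric, the orc]
5. Courier goes to the north bank with the goblin and the troll.  [the south bank: the knight, the rogue | the north bank: the cleric, the goblin, the orc, the troll]
6. Courier goes back to the south bank with the troll.  [the south bank: the knight, the rogue, the troll | the north bank: the cleric, the goblin, the orc]
7. Courier goes to the north bank with the rogue and the troll.  [the south bank: the knight | the north bank: the cleric, the goblin, the orc, the rogue, the troll]
8. Courier goes back to the south bank with the troll.  [the south bank: the knight, the troll | the north bank: the cleric, the goblin, the orc, the rogue]
9. Courier goes to the north bank with the knight and the troll.  [the south bank: — | the north bank: the cleric, the goblin, the knight, the orc, the rogue, the troll]

No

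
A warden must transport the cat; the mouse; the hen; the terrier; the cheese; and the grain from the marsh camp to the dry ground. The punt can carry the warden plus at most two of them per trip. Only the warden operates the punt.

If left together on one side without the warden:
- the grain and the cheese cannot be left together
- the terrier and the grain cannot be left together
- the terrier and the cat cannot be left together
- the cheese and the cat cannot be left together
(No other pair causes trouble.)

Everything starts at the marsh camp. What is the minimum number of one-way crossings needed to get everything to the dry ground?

5

Counting alone: the warden can take at most 2 across per trip to the dry ground, so moving all 6 needs at least 3 loaded trips out, with a return between consecutive ones — at least 5 crossings.
The plan below uses exactly 5 crossings, so it is optimal:
1. Warden goes to the dry ground with the cat and the grain.
2. Warden goes back to the marsh camp alone.
3. Warden goes to the dry ground with the hen and the mouse.
4. Warden goes back to the marsh camp alone.
5. Warden goes to the dry ground with the cheese and the terrier.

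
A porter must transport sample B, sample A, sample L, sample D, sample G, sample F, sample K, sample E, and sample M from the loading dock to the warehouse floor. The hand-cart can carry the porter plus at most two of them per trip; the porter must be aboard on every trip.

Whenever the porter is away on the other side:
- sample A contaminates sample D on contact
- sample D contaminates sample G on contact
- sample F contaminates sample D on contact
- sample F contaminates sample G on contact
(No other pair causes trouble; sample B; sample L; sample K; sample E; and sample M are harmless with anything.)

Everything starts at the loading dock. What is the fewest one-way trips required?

15

Counting alone: the porter can take at most 2 across per trip to the warehouse floor, so moving all 9 needs at least 5 loaded trips out, with a return between consecutive ones — at least 9 crossings.
The safety rule pushes this higher. Following every safe sequence of crossings, the most of the 9 that can be at the warehouse floor as the hand-cart arrives there on crossings 9, 11, 13 is 6, 7, 8 respectively — never all 9.
So no plan with fewer than 15 crossings exists, and this one achieves 15:
1. Porter goes to the warehouse floor with sample D and sample G.
2. Porter goes back to the loading dock with sample D.
3. Porter goes to the warehouse floor with sample B and sample D.
4. Porter goes back to the loading dock with sample D.
5. Porter goes to the warehouse floor with sample A and sample D.
6. Porter goes back to the loading dock with sample D.
7. Porter goes to the warehouse floor with sample D and sample L.
8. Porter goes back to the loading dock with sample D.
9. Porter goes to the warehouse floor with sample D and sample K.
10. Porter goes back to the loading dock with sample D.
11. Porter goes to the warehouse floor with sample D and sample E.
12. Porter goes back to the loading dock with sample D.
13. Porter goes to the warehouse floor with sample D and sample M.
14. Porter goes back to the loading dock with sample D.
15. Porter goes to the warehouse floor with sample D and sample F.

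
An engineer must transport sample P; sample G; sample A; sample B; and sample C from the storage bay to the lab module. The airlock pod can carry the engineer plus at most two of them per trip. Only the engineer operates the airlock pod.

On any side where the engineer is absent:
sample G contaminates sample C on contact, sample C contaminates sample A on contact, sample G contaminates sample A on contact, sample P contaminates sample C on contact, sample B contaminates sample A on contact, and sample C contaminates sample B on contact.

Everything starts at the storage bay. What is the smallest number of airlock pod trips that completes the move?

7

Counting alone: the engineer can take at most 2 across per trip to the lab module, so moving all 5 needs at least 3 loaded trips out, with a return between consecutive ones — at least 5 crossings.
The safety rule pushes this higher. Following every safe sequence of crossings, the most of the 5 that can be at the lab module as the airlock pod arrives there on crossing 5 is 4 — never all 5.
So no plan with fewer than 7 crossings exists, and this one achieves 7:
1. Engineer goes to the lab module with sample A and sample C.
2. Engineer goes back to the storage bay with sample A.
3. Engineer goes to the lab module with sample A and sample P.
4. Engineer goes back to the storage bay with sample C.
5. Engineer goes to the lab module with sample B and sample G.
6. Engineer goes back to the storage bay with sample A.
7. Engineer goes to the lab module with sample A and sample C.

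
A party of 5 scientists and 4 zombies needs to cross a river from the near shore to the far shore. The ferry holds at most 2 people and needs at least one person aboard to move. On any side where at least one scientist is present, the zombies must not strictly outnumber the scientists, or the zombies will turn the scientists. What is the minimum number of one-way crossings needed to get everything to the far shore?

Counting alone: each trip to the far shore takes at most 2 across and each return brings at least 1 back, so after t trips out (and t−1 returns) at most 2t − (t−1) of the 9 are across; that first reaches 9 at t = 8, so at least 15 crossings are needed.
The plan below uses exactly 15 crossings, so it is optimal:
1. 2 zombies → the far shore.  (the near shore: 5S 2Z; the far shore: 0S 2Z)
2. 1 zombie ← the near shore.  (the near shore: 5S 3Z; the far shore: 0S 1Z)
3. 2 zombies → the far shore.  (the near shore: 5S 1Z; the far shore: 0S 3Z)
4. 1 zombie ← the near shore.  (the near shore: 5S 2Z; the far shore: 0S 2Z)
5. 2 scientists → the far shore.  (the near shore: 3S 2Z; the far shore: 2S 2Z)
6. 1 zombie ← the near shore.  (the near shore: 3S 3Z; the far shore: 2S 1Z)
7. 1 scientist and 1 zombie → the far shore.  (the near shore: 2S 2Z; the far shore: 3S 2Z)
8. 1 scientist ← the near shore.  (the near shore: 3S 2Z; the far shore: 2S 2Z)
9. 1 scientist and 1 zombie → the far shore.  (the near shore: 2S 1Z; the far shore: 3S 3Z)
10. 1 zombie ← the near shore.  (the near shore: 2S 2Z; the far shore: 3S 2Z)
11. 1 scientist and 1 zombie → the far shore.  (the near shore: 1S 1Z; the far shore: 4S 3Z)
12. 1 scientist ← the near shore.  (the near shore: 2S 1Z; the far shore: 3S 3Z)
13. 1 scientist and 1 zombie → the far shore.  (the near shore: 1S 0Z; the far shore: 4S 4Z)
14. 1 zombie ← the near shore.  (the near shore: 1S 1Z; the far shore: 4S 3Z)
15. 1 scientist and 1 zombie → the far shore.  (the near shore: 0S 0Z; the far shore: 5S 4Z)

15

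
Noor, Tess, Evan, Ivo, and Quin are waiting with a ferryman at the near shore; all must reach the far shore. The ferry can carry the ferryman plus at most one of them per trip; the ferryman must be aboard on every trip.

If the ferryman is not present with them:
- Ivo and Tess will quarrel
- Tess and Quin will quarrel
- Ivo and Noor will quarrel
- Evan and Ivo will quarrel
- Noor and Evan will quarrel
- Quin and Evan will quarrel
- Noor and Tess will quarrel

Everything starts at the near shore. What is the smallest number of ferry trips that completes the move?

Whatever the first load, the items left behind include a forbidden pair without the ferryman. No opening move is safe, so no plan exists.

impossible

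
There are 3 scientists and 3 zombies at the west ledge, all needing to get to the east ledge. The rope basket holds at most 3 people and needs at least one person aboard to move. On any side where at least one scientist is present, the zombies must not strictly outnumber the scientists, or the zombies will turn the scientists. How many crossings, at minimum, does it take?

Counting alone: each trip to the east ledge takes at most 3 across and each return brings at least 1 back, so after t trips out (and t−1 returns) at most 3t − (t−1) of the 6 are across; that first reaches 6 at t = 3, so at least 5 crossings are needed.
The plan below uses exactly 5 crossings, so it is optimal:
1. 2 zombies → the east ledge.  (the west ledge: 3S 1Z; the east ledge: 0S 2Z)
2. 1 zombie ← the west ledge.  (the west ledge: 3S 2Z; the east ledge: 0S 1Z)
3. 3 scientists → the east ledge.  (the west ledge: 0S 2Z; the east ledge: 3S 1Z)
4. 1 zombie ← the west ledge.  (the west ledge: 0S 3Z; the east ledge: 3S 0Z)
5. 3 zombies → the east ledge.  (the west ledge: 0S 0Z; the east ledge: 3S 3Z)

5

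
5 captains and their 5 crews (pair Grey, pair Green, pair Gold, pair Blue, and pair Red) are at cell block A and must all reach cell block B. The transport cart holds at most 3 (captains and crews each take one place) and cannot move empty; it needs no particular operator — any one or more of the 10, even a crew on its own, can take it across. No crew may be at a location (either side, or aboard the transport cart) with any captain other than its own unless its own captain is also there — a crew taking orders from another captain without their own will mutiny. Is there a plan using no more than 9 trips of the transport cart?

No

Counting alone: each trip to cell block B takes at most 3 across and each return brings at least 1 back, so after t trips out (and t−1 returns) at most 3t − (t−1) of the 10 are across; that first reaches 10 at t = 5, so at least 9 crossings are needed.
The safety rule pushes this higher. Following every safe sequence of crossings, the most of the 10 that can be at cell block B as the transport cart arrives there on crossing 9 is 9 — never all 10.
So the move cannot be finished within 9 crossings. (The shortest complete plan takes 11:)
1. captain Grey and crew Grey cross → cell block B.
2. captain Grey crosses ← cell block A.
3. crew Blue, crew Gold, and crew Green cross → cell block B.
4. crew Grey crosses ← cell block A.
5. captain Blue, captain Gold, and captain Green cross → cell block B.
6. captain Green and crew Green cross ← cell block A.
7. captain Green, captain Grey, and captain Red cross → cell block B.
8. crew Gold crosses ← cell block A.
9. crew Green and crew Grey cross → cell block B.
10. crew Grey crosses ← cell block A.
11. crew Gold, crew Grey, and crew Red cross → cell block B.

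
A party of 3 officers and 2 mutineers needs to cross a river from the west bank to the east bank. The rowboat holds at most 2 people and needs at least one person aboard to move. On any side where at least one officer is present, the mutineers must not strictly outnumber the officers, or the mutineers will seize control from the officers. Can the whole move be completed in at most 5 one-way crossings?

No

Counting alone: each trip to the east bank takes at most 2 across and each return brings at least 1 back, so after t trips out (and t−1 returns) at most 2t − (t−1) of the 5 are across; that first reaches 5 at t = 4, so at least 7 crossings are needed.
Since 5 < 7, 5 crossings cannot be enough. (The shortest complete plan in fact takes 7:)
1. 2 mutineers → the east bank.  (the west bank: 3O 0M; the east bank: 0O 2M)
2. 1 mutineer ← the west bank.  (the west bank: 3O 1M; the east bank: 0O 1M)
3. 2 officers → the east bank.  (the west bank: 1O 1M; the east bank: 2O 1M)
4. 1 officer ← the west bank.  (the west bank: 2O 1M; the east bank: 1O 1M)
5. 1 officer and 1 mutineer → the east bank.  (the west bank: 1O 0M; the east bank: 2O 2M)
6. 1 mutineer ← the west bank.  (the west bank: 1O 1M; the east bank: 2O 1M)
7. 1 officer and 1 mutineer → the east bank.  (the west bank: 0O 0M; the east bank: 3O 2M)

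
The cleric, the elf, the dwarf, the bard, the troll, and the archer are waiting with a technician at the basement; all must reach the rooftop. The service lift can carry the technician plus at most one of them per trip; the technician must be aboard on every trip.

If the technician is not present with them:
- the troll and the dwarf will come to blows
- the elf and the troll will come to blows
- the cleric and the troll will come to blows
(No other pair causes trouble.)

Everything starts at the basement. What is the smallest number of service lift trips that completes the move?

Following every safe sequence of crossings from the start, the most of the 6 that can be at the rooftop as the service lift arrives there on crossings 1, 3, 5, 7 is 1, 2, 3, 4 respectively; the best ever achieved is 4 of 6.
From crossing 9 on, no configuration arises that was not already reachable earlier: only 36 distinct safe configurations (who is on which side, and where the service lift is) can ever be reached, none of them has everyone across, and every continuation just revisits them. So no valid plan exists.

impossible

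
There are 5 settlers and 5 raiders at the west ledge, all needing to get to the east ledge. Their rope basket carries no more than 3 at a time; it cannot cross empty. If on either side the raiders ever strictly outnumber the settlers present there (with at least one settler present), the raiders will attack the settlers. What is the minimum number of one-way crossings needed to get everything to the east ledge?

11

Counting alone: each trip to the east ledge takes at most 3 across and each return brings at least 1 back, so after t trips out (and t−1 returns) at most 3t − (t−1) of the 10 are across; that first reaches 10 at t = 5, so at least 9 crossings are needed.
The safety rule pushes this higher. Following every safe sequence of crossings, the most of the 10 that can be at the east ledge as the rope basket arrives there on crossing 9 is 9 — never all 10.
So no plan with fewer than 11 crossings exists, and this one achieves 11:
1. 2 raiders → the east ledge.  (the west ledge: 5S 3R; the east ledge: 0S 2R)
2. 1 raider ← the west ledge.  (the west ledge: 5S 4R; the east ledge: 0S 1R)
3. 3 raiders → the east ledge.  (the west ledge: 5S 1R; the east ledge: 0S 4R)
4. 1 raider ← the west ledge.  (the west ledge: 5S 2R; the east ledge: 0S 3R)
5. 3 settlers → the east ledge.  (the west ledge: 2S 2R; the east ledge: 3S 3R)
6. 1 settler and 1 raider ← the west ledge.  (the west ledge: 3S 3R; the east ledge: 2S 2R)
7. 3 settlers → the east ledge.  (the west ledge: 0S 3R; the east ledge: 5S 2R)
8. 1 raider ← the west ledge.  (the west ledge: 0S 4R; the east ledge: 5S 1R)
9. 2 raiders → the east ledge.  (the west ledge: 0S 2R; the east ledge: 5S 3R)
10. 1 raider ← the west ledge.  (the west ledge: 0S 3R; the east ledge: 5S 2R)
11. 3 raiders → the east ledge.  (the west ledge: 0S 0R; the east ledge: 5S 5R)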